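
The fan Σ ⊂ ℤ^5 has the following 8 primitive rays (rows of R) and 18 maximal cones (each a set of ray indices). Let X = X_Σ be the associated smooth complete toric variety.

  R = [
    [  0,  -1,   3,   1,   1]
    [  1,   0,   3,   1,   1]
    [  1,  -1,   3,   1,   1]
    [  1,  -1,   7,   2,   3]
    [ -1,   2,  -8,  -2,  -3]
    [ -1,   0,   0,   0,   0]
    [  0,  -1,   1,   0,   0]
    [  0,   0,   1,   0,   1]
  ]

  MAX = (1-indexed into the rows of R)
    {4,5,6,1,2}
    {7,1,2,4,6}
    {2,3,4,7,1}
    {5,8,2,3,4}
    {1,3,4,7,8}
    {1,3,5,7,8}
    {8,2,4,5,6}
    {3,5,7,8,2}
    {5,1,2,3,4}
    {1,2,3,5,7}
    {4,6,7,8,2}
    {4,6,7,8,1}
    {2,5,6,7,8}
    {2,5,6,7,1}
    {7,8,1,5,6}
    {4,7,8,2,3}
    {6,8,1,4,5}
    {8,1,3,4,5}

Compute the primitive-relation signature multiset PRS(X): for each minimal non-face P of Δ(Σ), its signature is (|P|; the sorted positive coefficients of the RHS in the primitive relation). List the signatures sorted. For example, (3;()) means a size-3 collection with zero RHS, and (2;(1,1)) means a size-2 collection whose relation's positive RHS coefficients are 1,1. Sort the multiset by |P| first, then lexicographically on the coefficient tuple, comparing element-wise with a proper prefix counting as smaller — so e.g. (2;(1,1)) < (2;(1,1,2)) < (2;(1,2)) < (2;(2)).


Minimal non-faces — 3 found among 8 rays, 18 max cones:

  P={3,6}:  v_{3} + v_{6} = v_{1}  →  sig = (2;(1))
  P={4,5,7}:  v_{4} + v_{5} + v_{7} = 0  →  sig = (3;())
  P={1,2,8}:  v_{1} + v_{2} + v_{8} = v_{4}  →  sig = (3;(1))

Signatures (|P|; sorted positive RHS coefficients), sorted:
{ (2;(1)),  (3;()),  (3;(1)) }


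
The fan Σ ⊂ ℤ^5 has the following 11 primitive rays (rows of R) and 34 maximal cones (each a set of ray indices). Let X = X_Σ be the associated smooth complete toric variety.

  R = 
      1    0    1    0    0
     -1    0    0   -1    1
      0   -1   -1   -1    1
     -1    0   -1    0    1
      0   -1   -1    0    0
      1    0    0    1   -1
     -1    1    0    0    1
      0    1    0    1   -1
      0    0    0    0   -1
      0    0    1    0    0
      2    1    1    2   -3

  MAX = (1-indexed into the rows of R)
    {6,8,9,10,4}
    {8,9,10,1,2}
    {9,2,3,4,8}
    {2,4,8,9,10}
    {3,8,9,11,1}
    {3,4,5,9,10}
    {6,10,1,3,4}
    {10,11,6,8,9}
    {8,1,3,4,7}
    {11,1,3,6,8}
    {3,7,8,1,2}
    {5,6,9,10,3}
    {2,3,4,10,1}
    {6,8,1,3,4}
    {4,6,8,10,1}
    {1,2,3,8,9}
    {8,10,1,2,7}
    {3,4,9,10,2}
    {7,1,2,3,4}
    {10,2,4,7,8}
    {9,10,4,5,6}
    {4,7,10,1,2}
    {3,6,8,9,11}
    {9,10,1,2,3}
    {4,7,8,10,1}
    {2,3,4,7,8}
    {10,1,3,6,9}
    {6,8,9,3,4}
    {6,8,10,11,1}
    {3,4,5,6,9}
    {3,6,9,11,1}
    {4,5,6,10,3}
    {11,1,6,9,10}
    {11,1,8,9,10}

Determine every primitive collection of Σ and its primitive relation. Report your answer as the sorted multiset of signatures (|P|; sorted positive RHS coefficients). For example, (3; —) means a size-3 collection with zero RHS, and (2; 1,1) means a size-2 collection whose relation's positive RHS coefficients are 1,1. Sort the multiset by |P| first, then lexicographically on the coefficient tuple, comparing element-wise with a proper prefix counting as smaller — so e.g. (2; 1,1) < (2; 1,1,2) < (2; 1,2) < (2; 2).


Σ has 18 primitive collections:

  P = {2,6}:  v_{2} + v_{6} = 0  →  sig = (2; —)
  P = {5,7}:  v_{5} + v_{7} = v_{4}  →  sig = (2; 1)
  P = {4,11}:  v_{4} + v_{11} = v_{6} + v_{8}  →  sig = (2; 1,1)
  P = {7,9}:  v_{7} + v_{9} = v_{2} + v_{8}  →  sig = (2; 1,1)
  P = {1,5}:  v_{1} + v_{5} = v_{3} + v_{6} + v_{10}  →  sig = (2; 1,1,1)
  P = {2,11}:  v_{2} + v_{11} = v_{1} + v_{8} + v_{9}  →  sig = (2; 1,1,1)
  P = {5,8}:  v_{5} + v_{8} = v_{4} + v_{6} + v_{9}  →  sig = (2; 1,1,1)
  P = {6,7}:  v_{6} + v_{7} = v_{1} + v_{4} + v_{8}  →  sig = (2; 1,1,1)
  P = {2,5}:  v_{2} + v_{5} = v_{3} + v_{4} + v_{9} + v_{10}  →  sig = (2; 1,1,1,1)
  P = {5,11}:  v_{5} + v_{11} = 2·v_{6} + v_{9}  →  sig = (2; 1,2)
  P = {7,11}:  v_{7} + v_{11} = v_{1} + 2·v_{8}  →  sig = (2; 1,2)
  P = {1,4,9}:  v_{1} + v_{4} + v_{9} = 0  →  sig = (3; —)
  P = {3,8,10}:  v_{3} + v_{8} + v_{10} = 0  →  sig = (3; —)
  P = {3,7,10}:  v_{3} + v_{7} + v_{10} = v_{1} + v_{2} + v_{4}  →  sig = (3; 1,1,1)
  P = {3,10,11}:  v_{3} + v_{10} + v_{11} = v_{1} + v_{6} + v_{9}  →  sig = (3; 1,1,1)
  P = {1,2,4,8}:  v_{1} + v_{2} + v_{4} + v_{8} = v_{7}  →  sig = (4; 1)
  P = {1,6,8,9}:  v_{1} + v_{6} + v_{8} + v_{9} = v_{11}  →  sig = (4; 1)
  P = {3,4,6,9,10}:  v_{3} + v_{4} + v_{6} + v_{9} + v_{10} = v_{5}  →  sig = (5; 1)

Sorted signature multiset PRS(X):
    (2; —)
    (2; 1)
    (2; 1,1)
    (2; 1,1)
    (2; 1,1,1)
    (2; 1,1,1)
    (2; 1,1,1)
    (2; 1,1,1)
    (2; 1,1,1,1)
    (2; 1,2)
    (2; 1,2)
    (3; —)
    (3; —)
    (3; 1,1,1)
    (3; 1,1,1)
    (4; 1)
    (4; 1)
    (5; 1)


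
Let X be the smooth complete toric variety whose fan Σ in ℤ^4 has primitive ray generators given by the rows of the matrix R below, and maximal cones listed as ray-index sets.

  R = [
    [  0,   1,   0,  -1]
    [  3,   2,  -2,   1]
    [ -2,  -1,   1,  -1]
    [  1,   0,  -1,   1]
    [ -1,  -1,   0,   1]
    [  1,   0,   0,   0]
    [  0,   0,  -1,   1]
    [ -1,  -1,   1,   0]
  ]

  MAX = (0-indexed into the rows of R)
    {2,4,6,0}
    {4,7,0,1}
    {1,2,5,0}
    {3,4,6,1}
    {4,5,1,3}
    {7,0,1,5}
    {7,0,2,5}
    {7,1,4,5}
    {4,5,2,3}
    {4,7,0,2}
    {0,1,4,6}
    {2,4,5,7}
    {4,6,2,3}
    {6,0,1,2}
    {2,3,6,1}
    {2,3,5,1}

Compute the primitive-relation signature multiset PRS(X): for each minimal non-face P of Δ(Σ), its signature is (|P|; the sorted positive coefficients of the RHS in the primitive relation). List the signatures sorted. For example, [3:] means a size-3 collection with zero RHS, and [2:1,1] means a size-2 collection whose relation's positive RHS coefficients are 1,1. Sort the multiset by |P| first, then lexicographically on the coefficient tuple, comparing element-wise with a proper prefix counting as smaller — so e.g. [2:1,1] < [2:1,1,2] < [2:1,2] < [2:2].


Minimal non-faces — 7 found among 8 rays, 16 max cones:

  P = {5,6}:  v_{5} + v_{6} = v_{3}  ⇒ sig = [2:1]
  P = {6,7}:  v_{6} + v_{7} = v_{4}  ⇒ sig = [2:1]
  P = {0,3}:  v_{0} + v_{3} = v_{1} + v_{2}  ⇒ sig = [2:1,1]
  P = {3,7}:  v_{3} + v_{7} = v_{4} + v_{5}  ⇒ sig = [2:1,1]
  P = {0,4,5}:  v_{0} + v_{4} + v_{5} = 0  ⇒ sig = [3:]
  P = {1,2,7}:  v_{1} + v_{2} + v_{7} = 0  ⇒ sig = [3:]
  P = {1,2,4}:  v_{1} + v_{2} + v_{4} = v_{6}  ⇒ sig = [3:1]

Sorted signature multiset PRS(X):
[[2:1], [2:1], [2:1,1], [2:1,1], [3:], [3:], [3:1]]


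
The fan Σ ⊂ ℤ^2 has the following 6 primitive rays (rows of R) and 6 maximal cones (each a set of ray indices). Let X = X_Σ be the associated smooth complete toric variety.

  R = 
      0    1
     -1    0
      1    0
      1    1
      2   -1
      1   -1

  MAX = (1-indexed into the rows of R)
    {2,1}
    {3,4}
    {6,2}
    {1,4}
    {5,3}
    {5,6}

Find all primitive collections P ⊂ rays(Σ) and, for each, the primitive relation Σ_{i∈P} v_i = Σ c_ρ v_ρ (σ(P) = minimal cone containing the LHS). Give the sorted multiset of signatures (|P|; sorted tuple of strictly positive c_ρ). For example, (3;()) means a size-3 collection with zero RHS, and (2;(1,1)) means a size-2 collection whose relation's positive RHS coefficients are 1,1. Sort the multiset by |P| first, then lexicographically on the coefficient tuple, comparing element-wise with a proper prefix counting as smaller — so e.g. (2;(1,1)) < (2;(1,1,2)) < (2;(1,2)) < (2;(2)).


9 collections generate NE(X_Σ); each relation:

  P={2,3}:  v_{2} + v_{3} = 0  ⟹  sig = (2;())
  P={1,3}:  v_{1} + v_{3} = v_{4}  ⟹  sig = (2;(1))
  P={1,6}:  v_{1} + v_{6} = v_{3}  ⟹  sig = (2;(1))
  P={2,4}:  v_{2} + v_{4} = v_{1}  ⟹  sig = (2;(1))
  P={2,5}:  v_{2} + v_{5} = v_{6}  ⟹  sig = (2;(1))
  P={3,6}:  v_{3} + v_{6} = v_{5}  ⟹  sig = (2;(1))
  P={1,5}:  v_{1} + v_{5} = 2·v_{3}  ⟹  sig = (2;(2))
  P={4,6}:  v_{4} + v_{6} = 2·v_{3}  ⟹  sig = (2;(2))
  P={4,5}:  v_{4} + v_{5} = 3·v_{3}  ⟹  sig = (2;(3))

Hence PRS(X_Σ) =
{ (2;()),  (2;(1)) ×5,  (2;(2)) ×2,  (2;(3)) }


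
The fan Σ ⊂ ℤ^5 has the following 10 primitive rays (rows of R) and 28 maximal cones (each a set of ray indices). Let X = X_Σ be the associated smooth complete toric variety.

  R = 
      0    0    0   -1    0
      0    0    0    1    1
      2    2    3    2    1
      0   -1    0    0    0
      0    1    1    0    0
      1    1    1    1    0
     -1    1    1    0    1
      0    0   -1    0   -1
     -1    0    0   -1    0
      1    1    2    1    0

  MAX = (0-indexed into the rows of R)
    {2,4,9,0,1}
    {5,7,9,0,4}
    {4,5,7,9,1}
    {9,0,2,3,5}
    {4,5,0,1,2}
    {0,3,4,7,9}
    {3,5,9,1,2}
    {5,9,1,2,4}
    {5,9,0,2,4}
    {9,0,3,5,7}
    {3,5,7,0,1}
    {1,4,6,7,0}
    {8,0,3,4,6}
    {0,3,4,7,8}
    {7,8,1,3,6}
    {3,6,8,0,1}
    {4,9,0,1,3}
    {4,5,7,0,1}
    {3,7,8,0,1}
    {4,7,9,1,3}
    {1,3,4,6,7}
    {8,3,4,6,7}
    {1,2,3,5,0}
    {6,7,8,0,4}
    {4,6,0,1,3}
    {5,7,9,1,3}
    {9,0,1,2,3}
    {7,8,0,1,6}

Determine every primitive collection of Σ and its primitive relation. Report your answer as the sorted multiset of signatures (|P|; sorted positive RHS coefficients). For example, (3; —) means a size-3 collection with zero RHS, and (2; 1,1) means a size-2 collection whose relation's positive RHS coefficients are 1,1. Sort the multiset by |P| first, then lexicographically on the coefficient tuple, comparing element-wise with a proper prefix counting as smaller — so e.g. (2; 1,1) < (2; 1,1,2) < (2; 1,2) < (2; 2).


Minimal non-faces — 14 found among 10 rays, 28 max cones:

  • {5,8}:  v_{5} + v_{8} = v_{4}  ⟹  sig = (2; 1)
  • {2,8}:  v_{2} + v_{8} = v_{0} + v_{1} + v_{4} + v_{9}  ⟹  sig = (2; 1,1,1,1)
  • {2,6}:  v_{2} + v_{6} = v_{0} + 2·v_{1} + 2·v_{4} + v_{9}  ⟹  sig = (2; 1,1,2,2)
  • {6,9}:  v_{6} + v_{9} = v_{1} + v_{3} + 3·v_{4}  ⟹  sig = (2; 1,1,3)
  • {5,6}:  v_{5} + v_{6} = v_{1} + 2·v_{4}  ⟹  sig = (2; 1,2)
  • {8,9}:  v_{8} + v_{9} = v_{3} + 2·v_{4}  ⟹  sig = (2; 1,2)
  • {2,7}:  v_{2} + v_{7} = 2·v_{5}  ⟹  sig = (2; 2)
  • {1,4,8}:  v_{1} + v_{4} + v_{8} = v_{6}  ⟹  sig = (3; 1)
  • {3,4,5}:  v_{3} + v_{4} + v_{5} = v_{9}  ⟹  sig = (3; 1)
  • {2,3,4}:  v_{2} + v_{3} + v_{4} = v_{0} + v_{1} + 2·v_{9}  ⟹  sig = (3; 1,1,2)
  • {0,1,5,9}:  v_{0} + v_{1} + v_{5} + v_{9} = v_{2}  ⟹  sig = (4; 1)
  • {0,1,7,9}:  v_{0} + v_{1} + v_{7} + v_{9} = v_{5}  ⟹  sig = (4; 1)
  • {0,3,6,7}:  v_{0} + v_{3} + v_{6} + v_{7} = v_{8}  ⟹  sig = (4; 1)
  • {0,1,3,4,7}:  v_{0} + v_{1} + v_{3} + v_{4} + v_{7} = 0  ⟹  sig = (5; —)

Signatures (|P|; sorted positive RHS coefficients), sorted:
[(2; 1), (2; 1,1,1,1), (2; 1,1,2,2), (2; 1,1,3), (2; 1,2), (2; 1,2), (2; 2), (3; 1), (3; 1), (3; 1,1,2), (4; 1), (4; 1), (4; 1), (5; —)]


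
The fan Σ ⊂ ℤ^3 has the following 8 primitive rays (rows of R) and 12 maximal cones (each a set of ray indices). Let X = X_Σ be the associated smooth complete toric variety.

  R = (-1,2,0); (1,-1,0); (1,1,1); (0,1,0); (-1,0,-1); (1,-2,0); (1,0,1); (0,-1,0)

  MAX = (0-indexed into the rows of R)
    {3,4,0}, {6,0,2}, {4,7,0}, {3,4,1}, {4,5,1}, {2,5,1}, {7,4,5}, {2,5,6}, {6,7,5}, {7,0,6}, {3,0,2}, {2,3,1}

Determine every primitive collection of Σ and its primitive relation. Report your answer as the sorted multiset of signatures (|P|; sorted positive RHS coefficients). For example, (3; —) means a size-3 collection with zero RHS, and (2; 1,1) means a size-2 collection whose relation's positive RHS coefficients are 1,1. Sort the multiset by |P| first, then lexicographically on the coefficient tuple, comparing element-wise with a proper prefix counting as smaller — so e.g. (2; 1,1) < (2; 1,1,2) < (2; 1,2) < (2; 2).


|primitive collections| = 10. Relations:

  • {0,5}:  v_{0} + v_{5} = 0 — sig = (2; —)
  • {3,7}:  v_{3} + v_{7} = 0 — sig = (2; —)
  • {4,6}:  v_{4} + v_{6} = 0 — sig = (2; —)
  • {0,1}:  v_{0} + v_{1} = v_{3} — sig = (2; 1)
  • {1,7}:  v_{1} + v_{7} = v_{5} — sig = (2; 1)
  • {2,4}:  v_{2} + v_{4} = v_{3} — sig = (2; 1)
  • {2,7}:  v_{2} + v_{7} = v_{6} — sig = (2; 1)
  • {3,5}:  v_{3} + v_{5} = v_{1} — sig = (2; 1)
  • {3,6}:  v_{3} + v_{6} = v_{2} — sig = (2; 1)
  • {1,6}:  v_{1} + v_{6} = v_{2} + v_{5} — sig = (2; 1,1)

so the primitive-relation signature multiset is
    (2; —)
    (2; —)
    (2; —)
    (2; 1)
    (2; 1)
    (2; 1)
    (2; 1)
    (2; 1)
    (2; 1)
    (2; 1,1)


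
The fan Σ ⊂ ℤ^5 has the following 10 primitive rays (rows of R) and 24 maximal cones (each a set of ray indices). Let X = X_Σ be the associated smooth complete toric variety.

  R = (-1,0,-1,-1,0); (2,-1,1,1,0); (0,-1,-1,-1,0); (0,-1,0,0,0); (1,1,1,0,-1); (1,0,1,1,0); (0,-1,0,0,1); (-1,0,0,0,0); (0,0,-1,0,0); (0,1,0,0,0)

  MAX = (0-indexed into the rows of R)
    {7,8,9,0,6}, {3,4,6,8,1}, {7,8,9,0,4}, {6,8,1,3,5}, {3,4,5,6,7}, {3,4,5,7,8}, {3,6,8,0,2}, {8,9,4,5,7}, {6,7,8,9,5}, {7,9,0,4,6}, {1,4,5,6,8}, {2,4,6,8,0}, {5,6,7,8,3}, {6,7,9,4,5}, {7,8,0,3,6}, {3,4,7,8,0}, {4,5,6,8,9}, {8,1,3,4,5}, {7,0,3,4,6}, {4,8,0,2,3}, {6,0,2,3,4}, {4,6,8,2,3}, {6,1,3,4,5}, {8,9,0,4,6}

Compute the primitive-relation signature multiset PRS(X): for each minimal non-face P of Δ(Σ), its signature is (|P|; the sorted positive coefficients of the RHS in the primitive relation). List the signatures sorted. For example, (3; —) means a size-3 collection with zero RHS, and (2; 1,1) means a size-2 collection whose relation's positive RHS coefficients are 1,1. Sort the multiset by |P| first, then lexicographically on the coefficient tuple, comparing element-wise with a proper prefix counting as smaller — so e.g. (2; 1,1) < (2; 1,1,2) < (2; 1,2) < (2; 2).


Minimal non-faces — 12 found among 10 rays, 24 max cones:

  P={0,5}:  v_{0} + v_{5} = 0 — sig = (2; —)
  P={3,9}:  v_{3} + v_{9} = 0 — sig = (2; —)
  P={1,7}:  v_{1} + v_{7} = v_{3} + v_{5} — sig = (2; 1,1)
  P={2,7}:  v_{2} + v_{7} = v_{0} + v_{3} — sig = (2; 1,1)
  P={0,1}:  v_{0} + v_{1} = v_{3} + v_{4} + v_{6} + v_{8} — sig = (2; 1,1,1,1)
  P={1,9}:  v_{1} + v_{9} = v_{4} + v_{5} + v_{6} + v_{8} — sig = (2; 1,1,1,1)
  P={2,5}:  v_{2} + v_{5} = v_{3} + v_{4} + v_{6} + v_{8} — sig = (2; 1,1,1,1)
  P={2,9}:  v_{2} + v_{9} = v_{0} + v_{4} + v_{6} + v_{8} — sig = (2; 1,1,1,1)
  P={1,2}:  v_{1} + v_{2} = 2·v_{3} + 2·v_{4} + 2·v_{6} + 2·v_{8} — sig = (2; 2,2,2,2)
  P={4,6,7,8}:  v_{4} + v_{6} + v_{7} + v_{8} = 0 — sig = (4; —)
  P={0,3,4,6,8}:  v_{0} + v_{3} + v_{4} + v_{6} + v_{8} = v_{2} — sig = (5; 1)
  P={3,4,5,6,8}:  v_{3} + v_{4} + v_{5} + v_{6} + v_{8} = v_{1} — sig = (5; 1)

Sorted signature multiset PRS(X):
{ (2; —) ×2,  (2; 1,1) ×2,  (2; 1,1,1,1) ×4,  (2; 2,2,2,2),  (4; —),  (5; 1) ×2 }


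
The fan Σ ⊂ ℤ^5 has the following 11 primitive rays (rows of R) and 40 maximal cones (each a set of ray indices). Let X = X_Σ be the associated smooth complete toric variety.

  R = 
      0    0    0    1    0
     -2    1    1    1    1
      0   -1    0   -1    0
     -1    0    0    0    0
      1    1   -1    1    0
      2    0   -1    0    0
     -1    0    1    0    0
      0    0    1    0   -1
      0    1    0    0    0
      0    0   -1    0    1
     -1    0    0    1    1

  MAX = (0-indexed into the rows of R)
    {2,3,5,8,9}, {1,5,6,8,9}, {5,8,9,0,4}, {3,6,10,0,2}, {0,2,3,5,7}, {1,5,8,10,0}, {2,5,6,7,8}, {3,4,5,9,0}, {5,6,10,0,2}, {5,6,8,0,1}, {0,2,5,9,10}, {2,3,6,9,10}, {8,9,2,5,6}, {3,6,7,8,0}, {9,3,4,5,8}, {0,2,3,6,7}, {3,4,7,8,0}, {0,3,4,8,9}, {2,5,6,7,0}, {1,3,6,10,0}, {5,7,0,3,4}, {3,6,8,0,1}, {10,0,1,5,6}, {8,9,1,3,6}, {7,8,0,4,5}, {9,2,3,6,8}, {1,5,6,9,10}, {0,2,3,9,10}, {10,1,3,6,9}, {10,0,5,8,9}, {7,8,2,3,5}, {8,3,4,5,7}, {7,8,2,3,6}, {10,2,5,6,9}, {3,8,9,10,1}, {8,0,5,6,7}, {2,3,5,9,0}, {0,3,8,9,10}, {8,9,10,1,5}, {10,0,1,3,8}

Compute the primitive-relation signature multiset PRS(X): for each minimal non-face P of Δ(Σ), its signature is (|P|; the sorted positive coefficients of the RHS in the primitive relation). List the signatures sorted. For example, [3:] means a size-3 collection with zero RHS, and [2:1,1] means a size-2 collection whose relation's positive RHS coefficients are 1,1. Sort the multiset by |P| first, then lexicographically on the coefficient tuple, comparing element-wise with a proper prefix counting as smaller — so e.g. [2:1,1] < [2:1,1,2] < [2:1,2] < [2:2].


Δ(Σ) — 11 vertices, 17 min non-faces:

  • {7,9}:  v_{7} + v_{9} = 0  ⟹  sig = [2:]
  • {2,4}:  v_{2} + v_{4} = v_{3} + v_{5}  ⟹  sig = [2:1,1]
  • {4,6}:  v_{4} + v_{6} = v_{0} + v_{8}  ⟹  sig = [2:1,1]
  • {7,10}:  v_{7} + v_{10} = v_{0} + v_{6}  ⟹  sig = [2:1,1]
  • {1,4}:  v_{1} + v_{4} = v_{0} + 2·v_{8} + v_{10}  ⟹  sig = [2:1,1,2]
  • {1,7}:  v_{1} + v_{7} = v_{0} + 2·v_{6} + v_{8}  ⟹  sig = [2:1,1,2]
  • {4,10}:  v_{4} + v_{10} = 2·v_{0} + v_{8} + v_{9}  ⟹  sig = [2:1,1,2]
  • {1,2}:  v_{1} + v_{2} = 2·v_{6} + v_{9}  ⟹  sig = [2:1,2]
  • {0,2,8}:  v_{0} + v_{2} + v_{8} = 0  ⟹  sig = [3:]
  • {3,5,6}:  v_{3} + v_{5} + v_{6} = 0  ⟹  sig = [3:]
  • {0,6,9}:  v_{0} + v_{6} + v_{9} = v_{10}  ⟹  sig = [3:1]
  • {6,8,10}:  v_{6} + v_{8} + v_{10} = v_{1}  ⟹  sig = [3:1]
  • {1,3,5}:  v_{1} + v_{3} + v_{5} = v_{8} + v_{10}  ⟹  sig = [3:1,1]
  • {2,8,10}:  v_{2} + v_{8} + v_{10} = v_{6} + v_{9}  ⟹  sig = [3:1,1]
  • {3,5,10}:  v_{3} + v_{5} + v_{10} = v_{0} + v_{9}  ⟹  sig = [3:1,1]
  • {0,1,9}:  v_{0} + v_{1} + v_{9} = v_{8} + 2·v_{10}  ⟹  sig = [3:1,2]
  • {0,3,5,8}:  v_{0} + v_{3} + v_{5} + v_{8} = v_{4}  ⟹  sig = [4:1]

so the primitive-relation signature multiset is
    [2:]
    [2:1,1]
    [2:1,1]
    [2:1,1]
    [2:1,1,2]
    [2:1,1,2]
    [2:1,1,2]
    [2:1,2]
    [3:]
    [3:]
    [3:1]
    [3:1]
    [3:1,1]
    [3:1,1]
    [3:1,1]
    [3:1,2]
    [4:1]


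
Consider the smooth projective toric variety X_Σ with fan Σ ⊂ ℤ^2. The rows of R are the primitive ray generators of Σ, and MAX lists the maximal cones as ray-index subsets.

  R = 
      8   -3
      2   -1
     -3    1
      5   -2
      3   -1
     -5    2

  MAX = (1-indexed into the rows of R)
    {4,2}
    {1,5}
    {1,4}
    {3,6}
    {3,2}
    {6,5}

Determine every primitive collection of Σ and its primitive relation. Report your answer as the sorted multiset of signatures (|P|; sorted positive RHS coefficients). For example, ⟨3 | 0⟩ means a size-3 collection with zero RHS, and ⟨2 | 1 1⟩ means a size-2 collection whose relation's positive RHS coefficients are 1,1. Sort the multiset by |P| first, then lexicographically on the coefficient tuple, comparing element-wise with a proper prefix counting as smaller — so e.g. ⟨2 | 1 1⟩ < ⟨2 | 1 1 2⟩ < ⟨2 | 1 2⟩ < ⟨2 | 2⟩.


Minimal non-faces — 9 found among 6 rays, 6 max cones:

  P = {3,5}:  v_{3} + v_{5} = 0  →  sig = ⟨2 | 0⟩
  P = {4,6}:  v_{4} + v_{6} = 0  →  sig = ⟨2 | 0⟩
  P = {1,3}:  v_{1} + v_{3} = v_{4}  →  sig = ⟨2 | 1⟩
  P = {1,6}:  v_{1} + v_{6} = v_{5}  →  sig = ⟨2 | 1⟩
  P = {2,5}:  v_{2} + v_{5} = v_{4}  →  sig = ⟨2 | 1⟩
  P = {2,6}:  v_{2} + v_{6} = v_{3}  →  sig = ⟨2 | 1⟩
  P = {3,4}:  v_{3} + v_{4} = v_{2}  →  sig = ⟨2 | 1⟩
  P = {4,5}:  v_{4} + v_{5} = v_{1}  →  sig = ⟨2 | 1⟩
  P = {1,2}:  v_{1} + v_{2} = 2·v_{4}  →  sig = ⟨2 | 2⟩

Signatures (|P|; sorted positive RHS coefficients), sorted:
{ ⟨2 | 0⟩ ×2,  ⟨2 | 1⟩ ×6,  ⟨2 | 2⟩ }


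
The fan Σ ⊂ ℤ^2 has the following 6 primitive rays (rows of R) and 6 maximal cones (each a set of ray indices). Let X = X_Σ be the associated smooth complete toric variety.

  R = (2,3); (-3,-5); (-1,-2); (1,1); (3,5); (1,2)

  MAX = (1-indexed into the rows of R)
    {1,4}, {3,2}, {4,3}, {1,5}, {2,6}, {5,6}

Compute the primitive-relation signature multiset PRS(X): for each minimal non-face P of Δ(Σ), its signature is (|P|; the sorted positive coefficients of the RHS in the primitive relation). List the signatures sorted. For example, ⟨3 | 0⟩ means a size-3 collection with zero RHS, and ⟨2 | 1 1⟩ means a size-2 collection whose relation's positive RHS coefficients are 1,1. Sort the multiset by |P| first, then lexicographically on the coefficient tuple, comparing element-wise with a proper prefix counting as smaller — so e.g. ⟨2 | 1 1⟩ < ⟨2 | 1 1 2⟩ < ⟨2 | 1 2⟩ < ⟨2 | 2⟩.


Δ(Σ) — 6 vertices, 9 min non-faces:

  {2,5}:  v_{2} + v_{5} = 0  so sig = ⟨2 | 0⟩
  {3,6}:  v_{3} + v_{6} = 0  so sig = ⟨2 | 0⟩
  {1,2}:  v_{1} + v_{2} = v_{3}  so sig = ⟨2 | 1⟩
  {1,3}:  v_{1} + v_{3} = v_{4}  so sig = ⟨2 | 1⟩
  {1,6}:  v_{1} + v_{6} = v_{5}  so sig = ⟨2 | 1⟩
  {3,5}:  v_{3} + v_{5} = v_{1}  so sig = ⟨2 | 1⟩
  {4,6}:  v_{4} + v_{6} = v_{1}  so sig = ⟨2 | 1⟩
  {2,4}:  v_{2} + v_{4} = 2·v_{3}  so sig = ⟨2 | 2⟩
  {4,5}:  v_{4} + v_{5} = 2·v_{1}  so sig = ⟨2 | 2⟩

Sorted signature multiset PRS(X):
{ ⟨2 | 0⟩ ×2,  ⟨2 | 1⟩ ×5,  ⟨2 | 2⟩ ×2 }


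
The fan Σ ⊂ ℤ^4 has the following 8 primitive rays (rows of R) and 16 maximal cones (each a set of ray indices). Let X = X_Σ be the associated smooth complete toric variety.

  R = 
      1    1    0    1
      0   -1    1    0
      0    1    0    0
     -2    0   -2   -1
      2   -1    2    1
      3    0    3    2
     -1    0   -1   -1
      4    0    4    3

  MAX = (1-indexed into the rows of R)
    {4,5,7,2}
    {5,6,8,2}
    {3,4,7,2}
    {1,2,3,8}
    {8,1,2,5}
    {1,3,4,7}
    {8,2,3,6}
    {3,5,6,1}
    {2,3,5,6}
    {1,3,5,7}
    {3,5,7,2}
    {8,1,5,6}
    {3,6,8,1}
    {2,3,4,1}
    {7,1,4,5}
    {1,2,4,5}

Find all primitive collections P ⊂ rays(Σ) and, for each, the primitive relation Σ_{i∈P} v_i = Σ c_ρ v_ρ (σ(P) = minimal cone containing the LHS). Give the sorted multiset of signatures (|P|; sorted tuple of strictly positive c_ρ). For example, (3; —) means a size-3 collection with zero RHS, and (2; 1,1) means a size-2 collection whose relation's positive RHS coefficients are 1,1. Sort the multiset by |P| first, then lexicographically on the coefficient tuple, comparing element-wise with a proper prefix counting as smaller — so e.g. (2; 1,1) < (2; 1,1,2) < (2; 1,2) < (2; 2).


9 collections generate NE(X_Σ); each relation:

  P={7,8}:  v_{7} + v_{8} = v_{6}  ⇒ sig = (2; 1)
  P={4,6}:  v_{4} + v_{6} = v_{1} + v_{2}  ⇒ sig = (2; 1,1)
  P={6,7}:  v_{6} + v_{7} = v_{3} + v_{5}  ⇒ sig = (2; 1,1)
  P={4,8}:  v_{4} + v_{8} = 2·v_{1} + 2·v_{2}  ⇒ sig = (2; 2,2)
  P={1,2,7}:  v_{1} + v_{2} + v_{7} = 0  ⇒ sig = (3; —)
  P={3,4,5}:  v_{3} + v_{4} + v_{5} = 0  ⇒ sig = (3; —)
  P={1,2,6}:  v_{1} + v_{2} + v_{6} = v_{8}  ⇒ sig = (3; 1)
  P={3,5,8}:  v_{3} + v_{5} + v_{8} = 2·v_{6}  ⇒ sig = (3; 2)
  P={1,2,3,5}:  v_{1} + v_{2} + v_{3} + v_{5} = v_{6}  ⇒ sig = (4; 1)

so the primitive-relation signature multiset is
    |P|=2: 4 collections, coeffs (1), (1,1), (1,1), (2,2)
    |P|=3: 4 collections, coeffs (), (), (1), (2)
    |P|=4: 1 collection, coeffs (1)


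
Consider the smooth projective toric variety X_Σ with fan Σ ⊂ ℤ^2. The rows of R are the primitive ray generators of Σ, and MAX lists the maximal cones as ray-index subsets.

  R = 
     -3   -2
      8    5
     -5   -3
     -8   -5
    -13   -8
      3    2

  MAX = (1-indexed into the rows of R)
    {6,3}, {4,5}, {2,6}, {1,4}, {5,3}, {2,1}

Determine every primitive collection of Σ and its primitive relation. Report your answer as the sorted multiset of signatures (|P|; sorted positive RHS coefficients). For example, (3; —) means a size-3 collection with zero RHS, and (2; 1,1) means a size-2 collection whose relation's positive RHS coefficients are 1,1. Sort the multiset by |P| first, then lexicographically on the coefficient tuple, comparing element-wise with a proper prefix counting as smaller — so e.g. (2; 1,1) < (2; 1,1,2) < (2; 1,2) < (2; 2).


Primitive collections (9):

  • {1,6}:  v_{1} + v_{6} = 0  ⇒ sig = (2; —)
  • {2,4}:  v_{2} + v_{4} = 0  ⇒ sig = (2; —)
  • {1,3}:  v_{1} + v_{3} = v_{4}  ⇒ sig = (2; 1)
  • {2,3}:  v_{2} + v_{3} = v_{6}  ⇒ sig = (2; 1)
  • {2,5}:  v_{2} + v_{5} = v_{3}  ⇒ sig = (2; 1)
  • {3,4}:  v_{3} + v_{4} = v_{5}  ⇒ sig = (2; 1)
  • {4,6}:  v_{4} + v_{6} = v_{3}  ⇒ sig = (2; 1)
  • {1,5}:  v_{1} + v_{5} = 2·v_{4}  ⇒ sig = (2; 2)
  • {5,6}:  v_{5} + v_{6} = 2·v_{3}  ⇒ sig = (2; 2)

Sorted signature multiset PRS(X):
[(2; —), (2; —), (2; 1), (2; 1), (2; 1), (2; 1), (2; 1), (2; 2), (2; 2)]


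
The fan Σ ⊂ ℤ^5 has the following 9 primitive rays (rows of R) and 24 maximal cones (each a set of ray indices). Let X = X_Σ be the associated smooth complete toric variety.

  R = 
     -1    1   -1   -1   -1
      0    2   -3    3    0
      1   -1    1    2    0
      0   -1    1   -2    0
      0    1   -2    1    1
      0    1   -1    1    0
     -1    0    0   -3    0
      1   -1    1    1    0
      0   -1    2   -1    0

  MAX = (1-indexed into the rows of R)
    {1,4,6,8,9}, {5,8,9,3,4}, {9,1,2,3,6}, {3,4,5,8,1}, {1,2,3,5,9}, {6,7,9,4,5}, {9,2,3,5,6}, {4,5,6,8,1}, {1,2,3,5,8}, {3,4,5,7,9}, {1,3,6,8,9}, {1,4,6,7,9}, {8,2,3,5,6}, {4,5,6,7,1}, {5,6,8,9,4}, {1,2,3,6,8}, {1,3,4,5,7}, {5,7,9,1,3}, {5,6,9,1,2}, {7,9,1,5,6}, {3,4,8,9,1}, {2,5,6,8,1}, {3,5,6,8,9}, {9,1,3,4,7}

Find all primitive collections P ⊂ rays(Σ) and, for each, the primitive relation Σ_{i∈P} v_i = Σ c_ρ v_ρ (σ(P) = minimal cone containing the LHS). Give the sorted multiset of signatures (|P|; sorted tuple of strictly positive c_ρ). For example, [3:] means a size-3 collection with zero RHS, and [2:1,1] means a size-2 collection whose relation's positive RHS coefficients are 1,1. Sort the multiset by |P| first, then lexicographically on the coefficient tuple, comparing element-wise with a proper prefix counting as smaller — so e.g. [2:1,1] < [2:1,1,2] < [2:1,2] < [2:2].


|primitive collections| = 9. Relations:

  P = {7,8}:  v_{7} + v_{8} = v_{4}  ⇒ sig = [2:1]
  P = {2,7}:  v_{2} + v_{7} = v_{1} + v_{5}  ⇒ sig = [2:1,1]
  P = {2,4}:  v_{2} + v_{4} = v_{1} + v_{5} + v_{8}  ⇒ sig = [2:1,1,1]
  P = {3,6,7}:  v_{3} + v_{6} + v_{7} = 0  ⇒ sig = [3:]
  P = {3,4,6}:  v_{3} + v_{4} + v_{6} = v_{8}  ⇒ sig = [3:1]
  P = {2,8,9}:  v_{2} + v_{8} + v_{9} = v_{3} + v_{6}  ⇒ sig = [3:1,1]
  P = {1,5,8,9}:  v_{1} + v_{5} + v_{8} + v_{9} = 0  ⇒ sig = [4:]
  P = {1,3,5,6}:  v_{1} + v_{3} + v_{5} + v_{6} = v_{2}  ⇒ sig = [4:1]
  P = {1,4,5,9}:  v_{1} + v_{4} + v_{5} + v_{9} = v_{7}  ⇒ sig = [4:1]

Sorted signature multiset PRS(X):
    [2:1]
    [2:1,1]
    [2:1,1,1]
    [3:]
    [3:1]
    [3:1,1]
    [4:]
    [4:1]
    [4:1]


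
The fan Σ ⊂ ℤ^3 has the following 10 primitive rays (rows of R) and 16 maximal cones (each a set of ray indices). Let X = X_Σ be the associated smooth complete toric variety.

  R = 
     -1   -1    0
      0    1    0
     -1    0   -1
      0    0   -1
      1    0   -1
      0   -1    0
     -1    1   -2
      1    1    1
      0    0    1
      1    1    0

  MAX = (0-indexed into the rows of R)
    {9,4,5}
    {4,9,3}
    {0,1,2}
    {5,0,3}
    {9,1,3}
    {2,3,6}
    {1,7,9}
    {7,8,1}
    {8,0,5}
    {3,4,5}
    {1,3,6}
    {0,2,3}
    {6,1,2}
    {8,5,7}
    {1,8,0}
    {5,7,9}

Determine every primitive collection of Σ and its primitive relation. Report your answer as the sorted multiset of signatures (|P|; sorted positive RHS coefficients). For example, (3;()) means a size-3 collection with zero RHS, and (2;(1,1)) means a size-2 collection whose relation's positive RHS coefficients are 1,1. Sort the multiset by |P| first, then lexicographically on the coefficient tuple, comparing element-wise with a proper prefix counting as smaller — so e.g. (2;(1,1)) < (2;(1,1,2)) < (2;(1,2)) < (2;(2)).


Primitive collections (24):

  P={0,9}:  v_{0} + v_{9} = 0  so sig = (2;())
  P={1,5}:  v_{1} + v_{5} = 0  so sig = (2;())
  P={3,8}:  v_{3} + v_{8} = 0  so sig = (2;())
  P={0,7}:  v_{0} + v_{7} = v_{8}  so sig = (2;(1))
  P={2,7}:  v_{2} + v_{7} = v_{1}  so sig = (2;(1))
  P={3,7}:  v_{3} + v_{7} = v_{9}  so sig = (2;(1))
  P={8,9}:  v_{8} + v_{9} = v_{7}  so sig = (2;(1))
  P={0,4}:  v_{0} + v_{4} = v_{3} + v_{5}  so sig = (2;(1,1))
  P={1,4}:  v_{1} + v_{4} = v_{3} + v_{9}  so sig = (2;(1,1))
  P={2,5}:  v_{2} + v_{5} = v_{0} + v_{3}  so sig = (2;(1,1))
  P={2,8}:  v_{2} + v_{8} = v_{0} + v_{1}  so sig = (2;(1,1))
  P={2,9}:  v_{2} + v_{9} = v_{1} + v_{3}  so sig = (2;(1,1))
  P={4,8}:  v_{4} + v_{8} = v_{5} + v_{9}  so sig = (2;(1,1))
  P={5,6}:  v_{5} + v_{6} = v_{2} + v_{3}  so sig = (2;(1,1))
  P={6,8}:  v_{6} + v_{8} = v_{1} + v_{2}  so sig = (2;(1,1))
  P={4,7}:  v_{4} + v_{7} = v_{5} + 2·v_{9}  so sig = (2;(1,2))
  P={6,7}:  v_{6} + v_{7} = 2·v_{1} + v_{3}  so sig = (2;(1,2))
  P={4,6}:  v_{4} + v_{6} = v_{1} + 3·v_{3}  so sig = (2;(1,3))
  P={0,6}:  v_{0} + v_{6} = 2·v_{2}  so sig = (2;(2))
  P={2,4}:  v_{2} + v_{4} = 2·v_{3}  so sig = (2;(2))
  P={6,9}:  v_{6} + v_{9} = 2·v_{1} + 2·v_{3}  so sig = (2;(2,2))
  P={0,1,3}:  v_{0} + v_{1} + v_{3} = v_{2}  so sig = (3;(1))
  P={1,2,3}:  v_{1} + v_{2} + v_{3} = v_{6}  so sig = (3;(1))
  P={3,5,9}:  v_{3} + v_{5} + v_{9} = v_{4}  so sig = (3;(1))

Hence PRS(X_Σ) =
    (2;())
    (2;())
    (2;())
    (2;(1))
    (2;(1))
    (2;(1))
    (2;(1))
    (2;(1,1))
    (2;(1,1))
    (2;(1,1))
    (2;(1,1))
    (2;(1,1))
    (2;(1,1))
    (2;(1,1))
    (2;(1,1))
    (2;(1,2))
    (2;(1,2))
    (2;(1,3))
    (2;(2))
    (2;(2))
    (2;(2,2))
    (3;(1))
    (3;(1))
    (3;(1))


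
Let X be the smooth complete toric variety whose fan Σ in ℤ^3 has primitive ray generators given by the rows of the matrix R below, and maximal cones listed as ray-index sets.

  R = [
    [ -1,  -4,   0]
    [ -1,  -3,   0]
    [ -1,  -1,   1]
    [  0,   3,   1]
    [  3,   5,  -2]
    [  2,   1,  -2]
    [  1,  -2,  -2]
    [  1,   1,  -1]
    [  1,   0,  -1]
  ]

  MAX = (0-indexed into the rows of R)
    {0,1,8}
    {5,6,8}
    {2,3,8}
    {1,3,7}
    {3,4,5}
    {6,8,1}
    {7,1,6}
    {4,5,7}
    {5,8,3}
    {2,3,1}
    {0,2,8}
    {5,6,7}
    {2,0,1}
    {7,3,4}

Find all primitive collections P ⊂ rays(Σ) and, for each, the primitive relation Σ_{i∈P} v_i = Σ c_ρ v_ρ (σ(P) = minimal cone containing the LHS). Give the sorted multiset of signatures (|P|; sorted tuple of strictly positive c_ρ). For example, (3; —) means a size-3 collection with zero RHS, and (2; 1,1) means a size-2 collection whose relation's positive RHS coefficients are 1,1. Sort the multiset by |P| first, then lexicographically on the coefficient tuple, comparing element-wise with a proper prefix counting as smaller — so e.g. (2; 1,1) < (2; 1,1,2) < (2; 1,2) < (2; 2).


|primitive collections| = 18. Relations:

  P = {2,7}:  v_{2} + v_{7} = 0 — sig = (2; —)
  P = {0,3}:  v_{0} + v_{3} = v_{2} — sig = (2; 1)
  P = {0,4}:  v_{0} + v_{4} = v_{5} — sig = (2; 1)
  P = {1,5}:  v_{1} + v_{5} = v_{6} — sig = (2; 1)
  P = {2,5}:  v_{2} + v_{5} = v_{8} — sig = (2; 1)
  P = {3,6}:  v_{3} + v_{6} = v_{7} — sig = (2; 1)
  P = {7,8}:  v_{7} + v_{8} = v_{5} — sig = (2; 1)
  P = {0,7}:  v_{0} + v_{7} = v_{1} + v_{8} — sig = (2; 1,1)
  P = {2,4}:  v_{2} + v_{4} = v_{3} + v_{5} — sig = (2; 1,1)
  P = {2,6}:  v_{2} + v_{6} = v_{1} + v_{8} — sig = (2; 1,1)
  P = {0,5}:  v_{0} + v_{5} = v_{1} + 2·v_{8} — sig = (2; 1,2)
  P = {4,6}:  v_{4} + v_{6} = v_{5} + 2·v_{7} — sig = (2; 1,2)
  P = {4,8}:  v_{4} + v_{8} = v_{3} + 2·v_{5} — sig = (2; 1,2)
  P = {1,4}:  v_{1} + v_{4} = 2·v_{7} — sig = (2; 2)
  P = {0,6}:  v_{0} + v_{6} = 2·v_{1} + 2·v_{8} — sig = (2; 2,2)
  P = {1,3,8}:  v_{1} + v_{3} + v_{8} = 0 — sig = (3; —)
  P = {1,2,8}:  v_{1} + v_{2} + v_{8} = v_{0} — sig = (3; 1)
  P = {3,5,7}:  v_{3} + v_{5} + v_{7} = v_{4} — sig = (3; 1)

Signatures (|P|; sorted positive RHS coefficients), sorted:
{ (2; —),  (2; 1) ×6,  (2; 1,1) ×3,  (2; 1,2) ×3,  (2; 2),  (2; 2,2),  (3; —),  (3; 1) ×2 }


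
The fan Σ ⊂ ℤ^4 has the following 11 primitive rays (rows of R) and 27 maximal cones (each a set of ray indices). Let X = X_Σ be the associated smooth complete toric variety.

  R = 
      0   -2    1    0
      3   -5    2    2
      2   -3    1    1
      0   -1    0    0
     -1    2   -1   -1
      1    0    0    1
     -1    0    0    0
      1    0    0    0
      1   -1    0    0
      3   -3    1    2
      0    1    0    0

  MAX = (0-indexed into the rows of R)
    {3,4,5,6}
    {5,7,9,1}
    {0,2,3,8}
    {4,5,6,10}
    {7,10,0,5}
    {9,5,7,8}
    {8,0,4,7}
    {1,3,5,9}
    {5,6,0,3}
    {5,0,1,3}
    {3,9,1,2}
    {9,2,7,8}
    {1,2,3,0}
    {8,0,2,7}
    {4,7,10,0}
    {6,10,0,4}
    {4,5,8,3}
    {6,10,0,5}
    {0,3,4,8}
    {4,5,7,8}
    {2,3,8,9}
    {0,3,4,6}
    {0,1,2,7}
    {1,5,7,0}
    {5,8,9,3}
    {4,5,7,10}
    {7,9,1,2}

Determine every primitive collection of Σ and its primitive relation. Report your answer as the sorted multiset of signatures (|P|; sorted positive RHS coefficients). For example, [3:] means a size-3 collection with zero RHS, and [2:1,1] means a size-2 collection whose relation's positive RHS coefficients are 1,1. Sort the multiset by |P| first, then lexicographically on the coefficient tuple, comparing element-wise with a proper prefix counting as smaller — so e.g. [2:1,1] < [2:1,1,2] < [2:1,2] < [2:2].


Minimal non-faces — 19 found among 11 rays, 27 max cones:

  • {3,10}:  v_{3} + v_{10} = 0  →  sig = [2:]
  • {6,7}:  v_{6} + v_{7} = 0  →  sig = [2:]
  • {0,9}:  v_{0} + v_{9} = v_{1}  →  sig = [2:1]
  • {1,4}:  v_{1} + v_{4} = v_{2}  →  sig = [2:1]
  • {2,4}:  v_{2} + v_{4} = v_{8}  →  sig = [2:1]
  • {2,5}:  v_{2} + v_{5} = v_{9}  →  sig = [2:1]
  • {3,7}:  v_{3} + v_{7} = v_{8}  →  sig = [2:1]
  • {6,8}:  v_{6} + v_{8} = v_{3}  →  sig = [2:1]
  • {8,10}:  v_{8} + v_{10} = v_{7}  →  sig = [2:1]
  • {4,9}:  v_{4} + v_{9} = v_{5} + v_{8}  →  sig = [2:1,1]
  • {2,6}:  v_{2} + v_{6} = v_{0} + v_{3} + v_{5}  →  sig = [2:1,1,1]
  • {2,10}:  v_{2} + v_{10} = v_{0} + v_{5} + v_{7}  →  sig = [2:1,1,1]
  • {6,9}:  v_{6} + v_{9} = v_{0} + v_{3} + 2·v_{5}  →  sig = [2:1,1,2]
  • {9,10}:  v_{9} + v_{10} = v_{0} + 2·v_{5} + v_{7}  →  sig = [2:1,1,2]
  • {1,6}:  v_{1} + v_{6} = 2·v_{0} + v_{3} + 2·v_{5}  →  sig = [2:1,2,2]
  • {1,10}:  v_{1} + v_{10} = 2·v_{0} + 2·v_{5} + v_{7}  →  sig = [2:1,2,2]
  • {1,8}:  v_{1} + v_{8} = 2·v_{2}  →  sig = [2:2]
  • {0,4,5}:  v_{0} + v_{4} + v_{5} = 0  →  sig = [3:]
  • {0,5,8}:  v_{0} + v_{5} + v_{8} = v_{2}  →  sig = [3:1]

Hence PRS(X_Σ) =
    [2:]
    [2:]
    [2:1]
    [2:1]
    [2:1]
    [2:1]
    [2:1]
    [2:1]
    [2:1]
    [2:1,1]
    [2:1,1,1]
    [2:1,1,1]
    [2:1,1,2]
    [2:1,1,2]
    [2:1,2,2]
    [2:1,2,2]
    [2:2]
    [3:]
    [3:1]


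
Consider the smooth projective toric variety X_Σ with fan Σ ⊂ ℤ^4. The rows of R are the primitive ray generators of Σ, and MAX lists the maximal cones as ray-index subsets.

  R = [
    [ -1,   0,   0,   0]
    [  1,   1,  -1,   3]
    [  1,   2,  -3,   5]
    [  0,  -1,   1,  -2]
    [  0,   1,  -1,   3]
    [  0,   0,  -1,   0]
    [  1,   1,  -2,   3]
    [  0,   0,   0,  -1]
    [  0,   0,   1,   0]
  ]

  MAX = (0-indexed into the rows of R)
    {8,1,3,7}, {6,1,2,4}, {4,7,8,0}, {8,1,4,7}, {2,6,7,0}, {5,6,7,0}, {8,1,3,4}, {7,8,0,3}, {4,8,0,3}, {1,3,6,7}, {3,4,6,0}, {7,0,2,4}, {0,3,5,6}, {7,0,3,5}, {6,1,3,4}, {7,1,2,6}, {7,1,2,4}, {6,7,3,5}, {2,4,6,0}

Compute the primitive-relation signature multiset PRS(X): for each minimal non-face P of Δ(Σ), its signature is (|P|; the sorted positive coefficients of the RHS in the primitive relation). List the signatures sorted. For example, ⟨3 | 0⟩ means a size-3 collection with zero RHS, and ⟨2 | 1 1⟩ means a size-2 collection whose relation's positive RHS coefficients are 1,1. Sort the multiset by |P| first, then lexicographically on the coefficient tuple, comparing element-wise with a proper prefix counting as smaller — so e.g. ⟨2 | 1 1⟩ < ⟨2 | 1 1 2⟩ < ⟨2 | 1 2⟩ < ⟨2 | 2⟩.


Minimal non-faces — 11 found among 9 rays, 19 max cones:

  • {5,8}:  v_{5} + v_{8} = 0  so sig = ⟨2 | 0⟩
  • {0,1}:  v_{0} + v_{1} = v_{4}  so sig = ⟨2 | 1⟩
  • {1,5}:  v_{1} + v_{5} = v_{6}  so sig = ⟨2 | 1⟩
  • {2,3}:  v_{2} + v_{3} = v_{6}  so sig = ⟨2 | 1⟩
  • {6,8}:  v_{6} + v_{8} = v_{1}  so sig = ⟨2 | 1⟩
  • {4,5}:  v_{4} + v_{5} = v_{0} + v_{6}  so sig = ⟨2 | 1 1⟩
  • {2,8}:  v_{2} + v_{8} = v_{1} + v_{4} + v_{7}  so sig = ⟨2 | 1 1 1⟩
  • {2,5}:  v_{2} + v_{5} = v_{0} + 2·v_{6} + v_{7}  so sig = ⟨2 | 1 1 2⟩
  • {3,4,7}:  v_{3} + v_{4} + v_{7} = 0  so sig = ⟨3 | 0⟩
  • {4,6,7}:  v_{4} + v_{6} + v_{7} = v_{2}  so sig = ⟨3 | 1⟩
  • {0,3,6,7}:  v_{0} + v_{3} + v_{6} + v_{7} = v_{5}  so sig = ⟨4 | 1⟩

Hence PRS(X_Σ) =
    ⟨2 | 0⟩
    ⟨2 | 1⟩
    ⟨2 | 1⟩
    ⟨2 | 1⟩
    ⟨2 | 1⟩
    ⟨2 | 1 1⟩
    ⟨2 | 1 1 1⟩
    ⟨2 | 1 1 2⟩
    ⟨3 | 0⟩
    ⟨3 | 1⟩
    ⟨4 | 1⟩


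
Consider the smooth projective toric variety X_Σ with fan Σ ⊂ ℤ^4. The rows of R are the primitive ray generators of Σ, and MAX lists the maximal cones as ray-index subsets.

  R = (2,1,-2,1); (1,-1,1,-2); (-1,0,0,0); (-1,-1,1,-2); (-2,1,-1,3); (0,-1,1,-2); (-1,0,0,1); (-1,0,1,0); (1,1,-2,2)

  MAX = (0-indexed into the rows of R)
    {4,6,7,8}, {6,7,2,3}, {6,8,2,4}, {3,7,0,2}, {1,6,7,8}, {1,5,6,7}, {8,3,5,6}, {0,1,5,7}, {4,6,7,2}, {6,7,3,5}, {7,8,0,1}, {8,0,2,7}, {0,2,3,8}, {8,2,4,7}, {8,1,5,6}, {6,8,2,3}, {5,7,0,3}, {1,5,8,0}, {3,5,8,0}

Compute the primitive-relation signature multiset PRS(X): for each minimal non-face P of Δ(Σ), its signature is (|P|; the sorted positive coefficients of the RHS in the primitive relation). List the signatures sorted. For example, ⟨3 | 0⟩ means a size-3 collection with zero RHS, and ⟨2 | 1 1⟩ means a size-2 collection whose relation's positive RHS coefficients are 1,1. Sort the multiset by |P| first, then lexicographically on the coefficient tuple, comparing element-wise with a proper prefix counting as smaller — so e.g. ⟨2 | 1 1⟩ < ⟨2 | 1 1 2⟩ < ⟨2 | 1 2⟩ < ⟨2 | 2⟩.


Minimal non-faces — 11 found among 9 rays, 19 max cones:

  {0,6}:  v_{0} + v_{6} = v_{8} — sig = ⟨2 | 1⟩
  {1,2}:  v_{1} + v_{2} = v_{5} — sig = ⟨2 | 1⟩
  {1,4}:  v_{1} + v_{4} = v_{6} — sig = ⟨2 | 1⟩
  {2,5}:  v_{2} + v_{5} = v_{3} — sig = ⟨2 | 1⟩
  {4,5}:  v_{4} + v_{5} = v_{2} + v_{6} — sig = ⟨2 | 1 1⟩
  {0,4}:  v_{0} + v_{4} = v_{2} + v_{7} + 2·v_{8} — sig = ⟨2 | 1 1 2⟩
  {3,4}:  v_{3} + v_{4} = 2·v_{2} + v_{6} — sig = ⟨2 | 1 2⟩
  {1,3}:  v_{1} + v_{3} = 2·v_{5} — sig = ⟨2 | 2⟩
  {5,7,8}:  v_{5} + v_{7} + v_{8} = 0 — sig = ⟨3 | 0⟩
  {3,7,8}:  v_{3} + v_{7} + v_{8} = v_{2} — sig = ⟨3 | 1⟩
  {2,6,7,8}:  v_{2} + v_{6} + v_{7} + v_{8} = v_{4} — sig = ⟨4 | 1⟩

Hence PRS(X_Σ) =
[⟨2 | 1⟩, ⟨2 | 1⟩, ⟨2 | 1⟩, ⟨2 | 1⟩, ⟨2 | 1 1⟩, ⟨2 | 1 1 2⟩, ⟨2 | 1 2⟩, ⟨2 | 2⟩, ⟨3 | 0⟩, ⟨3 | 1⟩, ⟨4 | 1⟩]


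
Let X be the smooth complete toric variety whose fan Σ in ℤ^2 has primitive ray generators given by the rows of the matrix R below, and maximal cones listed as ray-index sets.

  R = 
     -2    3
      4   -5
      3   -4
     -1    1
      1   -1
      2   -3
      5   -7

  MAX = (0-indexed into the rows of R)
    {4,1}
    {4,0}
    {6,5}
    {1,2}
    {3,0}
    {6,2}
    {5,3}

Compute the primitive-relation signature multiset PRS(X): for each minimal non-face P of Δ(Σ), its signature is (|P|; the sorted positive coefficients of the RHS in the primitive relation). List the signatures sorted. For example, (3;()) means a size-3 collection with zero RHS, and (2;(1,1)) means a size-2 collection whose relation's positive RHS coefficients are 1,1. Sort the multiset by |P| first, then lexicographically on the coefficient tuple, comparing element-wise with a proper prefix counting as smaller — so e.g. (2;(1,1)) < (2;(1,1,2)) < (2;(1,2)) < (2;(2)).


Δ(Σ) — 7 vertices, 14 min non-faces:

  P = {0,5}:  v_{0} + v_{5} = 0 ; sig = (2;())
  P = {3,4}:  v_{3} + v_{4} = 0 ; sig = (2;())
  P = {0,2}:  v_{0} + v_{2} = v_{4} ; sig = (2;(1))
  P = {0,6}:  v_{0} + v_{6} = v_{2} ; sig = (2;(1))
  P = {1,3}:  v_{1} + v_{3} = v_{2} ; sig = (2;(1))
  P = {2,3}:  v_{2} + v_{3} = v_{5} ; sig = (2;(1))
  P = {2,4}:  v_{2} + v_{4} = v_{1} ; sig = (2;(1))
  P = {2,5}:  v_{2} + v_{5} = v_{6} ; sig = (2;(1))
  P = {4,5}:  v_{4} + v_{5} = v_{2} ; sig = (2;(1))
  P = {0,1}:  v_{0} + v_{1} = 2·v_{4} ; sig = (2;(2))
  P = {1,5}:  v_{1} + v_{5} = 2·v_{2} ; sig = (2;(2))
  P = {3,6}:  v_{3} + v_{6} = 2·v_{5} ; sig = (2;(2))
  P = {4,6}:  v_{4} + v_{6} = 2·v_{2} ; sig = (2;(2))
  P = {1,6}:  v_{1} + v_{6} = 3·v_{2} ; sig = (2;(3))

Sorted signature multiset PRS(X):
{ (2;()) ×2,  (2;(1)) ×7,  (2;(2)) ×4,  (2;(3)) }
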